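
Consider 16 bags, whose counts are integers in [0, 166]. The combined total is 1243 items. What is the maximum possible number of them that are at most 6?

Suppose k of them are at most 6. Those contribute at most 6 each and the rest at most 166 each.
So the total is at most 6k + 166(16 − k) = 2656 − 160k. This must still be ≥ 1243, so k ≤ 8.
k = 8 is achieved by 8 values at 6 and 8 at 166, total 1376; lower one of the 166's by 133 (still > 6) to reach 1243.

8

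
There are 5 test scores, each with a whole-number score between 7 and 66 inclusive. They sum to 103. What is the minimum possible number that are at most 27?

2

Each value above 27 is at least 28, contributing at least 28 − 7 = 21 above the floor 7.
The sum exceeds the floor total 35 by 68, so at most ⌊68/21⌋ = 3 exceed 27, and at least 2 are ≤ 27.
Exactly 2 works: 2 values at 7 and 3 at 28 total 98; raise one of the low values by 5 (still ≤ 27) to hit 103.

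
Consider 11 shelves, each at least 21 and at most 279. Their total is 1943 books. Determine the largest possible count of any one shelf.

To make one shelf as large as possible, make the other 10 as small as possible.
The other 10 contribute at least 10 × 21 = 210, leaving at most 1943 − 210 = 1733.
But each shelf is capped at 279, so the maximum is 279.
Achievable: one at 279 and the other 10 totalling 1664, which fits since 10 × 21 ≤ 1664 ≤ 10 × 279.

279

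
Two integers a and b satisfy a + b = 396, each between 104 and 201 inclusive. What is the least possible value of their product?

39195

ab = a(396 − a) is concave in a, so over [195, 201] it is minimized at an endpoint.
At the endpoint a = 195, b = 396 − 195 = 201, so ab = 195 × 201 = 39195.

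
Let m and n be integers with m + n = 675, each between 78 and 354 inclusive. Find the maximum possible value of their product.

113906

With m + n fixed, mn peaks when the two are closest together.
Taking m = 337 and n = 338 (both in [78, 354]) gives mn = 113906.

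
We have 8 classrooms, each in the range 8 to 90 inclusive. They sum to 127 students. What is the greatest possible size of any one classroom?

71

Maximizing one value means minimizing the remaining 7.
The other 7 contribute at least 7 × 8 = 56, leaving at most 127 − 56 = 71.
Since 71 ≤ 90, this is achievable: one at 71 and 7 at 8.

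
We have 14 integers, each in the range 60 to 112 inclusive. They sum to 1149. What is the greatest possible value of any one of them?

112

Maximizing one value means minimizing the remaining 13.
The other 13 contribute at least 13 × 60 = 780, leaving at most 1149 − 780 = 369.
But each integer is capped at 112, so the maximum is 112.
Achievable: one at 112 and the other 13 totalling 1037, which fits since 13 × 60 ≤ 1037 ≤ 13 × 112.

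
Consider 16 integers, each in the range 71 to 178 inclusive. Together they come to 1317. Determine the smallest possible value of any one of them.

To make one integer as small as possible, make the other 15 as large as possible.
The other 15 can take up 15 × 178 = 2670 ≥ 1317 − 71, so one integer can sit at its floor of 71.
Achievable: one at 71 and the other 15 totalling 1246, which fits since 15 × 71 ≤ 1246 ≤ 15 × 178.

71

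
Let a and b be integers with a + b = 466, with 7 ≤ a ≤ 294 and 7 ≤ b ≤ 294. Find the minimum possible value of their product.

50568

Since a + b is fixed, pushing one of them to its bound minimizes the product.
The extreme feasible split is a = 172, b = 294, giving ab = 50568.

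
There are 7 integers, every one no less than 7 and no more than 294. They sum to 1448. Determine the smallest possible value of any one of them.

To make one integer as small as possible, make the other 6 as large as possible.
The other 6 can take up 6 × 294 = 1764 ≥ 1448 − 7, so one integer can sit at its floor of 7.
Achievable: one at 7 and the other 6 totalling 1441, which fits since 6 × 7 ≤ 1441 ≤ 6 × 294.

7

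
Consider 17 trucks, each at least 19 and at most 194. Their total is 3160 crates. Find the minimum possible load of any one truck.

56

Minimizing one value means maximizing the remaining 16.
The other 16 contribute at most 16 × 194 = 3104, leaving at least 3160 − 3104 = 56.
Since 56 ≥ 19, this is achievable: one at 56 and 16 at 194.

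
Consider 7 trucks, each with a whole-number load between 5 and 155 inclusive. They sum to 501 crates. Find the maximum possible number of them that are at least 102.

4

If k of the values are ≥ 102, the total is ≥ 102k + 5(7 − k).
Setting 102k + 5(7 − k) ≤ 501 gives 97k ≤ 466, so k ≤ 4.
k = 4 is achieved by 4 values at 102 and 3 at 5, total 423; add 78 to one value (staying below 102) to reach 501.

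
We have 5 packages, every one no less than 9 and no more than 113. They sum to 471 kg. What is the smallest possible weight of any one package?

Minimizing one value means maximizing the remaining 4.
The other 4 contribute at most 4 × 113 = 452, leaving at least 471 − 452 = 19.
Since 19 ≥ 9, this is achievable: one at 19 and 4 at 113.

19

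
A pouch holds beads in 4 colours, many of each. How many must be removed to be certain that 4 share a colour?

13

In the worst case you draw 3 of each of the 4 colours: 4 × 3 = 12.
One more forces 4 of some colour, so 12 + 1 = 13.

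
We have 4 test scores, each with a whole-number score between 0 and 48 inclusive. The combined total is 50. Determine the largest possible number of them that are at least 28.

1

Suppose k of them are at least 28. Those contribute at least 28 each and the other 4 − k at least 0 each.
So the total is at least 28k + 0(4 − k) = 0 + 28k. This must be ≤ 50, giving k ≤ 1.
k = 1 is achieved by 1 value at 28 and 3 at 0, total 28; add 22 to one value (staying below 28) to reach 50.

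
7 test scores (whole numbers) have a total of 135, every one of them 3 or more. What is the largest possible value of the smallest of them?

The average is 135/7 < 20, so some value is ≤ 19.
Equality holds with 5 values of 19 and 2 values of 20.

19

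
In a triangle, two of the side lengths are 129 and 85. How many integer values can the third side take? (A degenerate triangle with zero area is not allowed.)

The triangle inequality gives |129 − 85| < c < 129 + 85, i.e. 44 < c < 214.
So c can be any integer from 45 to 213: 169 values.

169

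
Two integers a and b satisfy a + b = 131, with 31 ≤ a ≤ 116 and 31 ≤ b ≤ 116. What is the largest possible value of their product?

With a + b fixed, ab peaks when the two are closest together.
Taking a = 65 and b = 66 (both in [31, 116]) gives ab = 4290.

4290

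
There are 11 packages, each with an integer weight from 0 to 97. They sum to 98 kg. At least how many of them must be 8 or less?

1

Let j be the number exceeding 8. Then the total is ≥ 9·j + 0·(11 − j) = 0 + 9j.
So 9j ≤ 98 and j ≤ 10; hence at least 11 − 10 = 1 are ≤ 8.
Exactly 1 works: 1 value at 0 and 10 at 9 total 90; raise one of the low values by 8 (still ≤ 8) to hit 98.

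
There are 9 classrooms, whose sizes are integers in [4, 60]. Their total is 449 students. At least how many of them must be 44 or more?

4

Suppose at most 9 − j of them reach 44; then j values are ≤ 43 and the rest ≤ 60.
The total is then ≤ 43·j + 60·(9 − j) = 540 − 17j. For this to be ≥ 449 we need j ≤ 5, so at least 9 − 5 = 4 must reach 44.
Exactly 4 works: 4 values at 60 and 5 at 43 total 455; lower one of the high values by 6 (still ≥ 44) to hit 449.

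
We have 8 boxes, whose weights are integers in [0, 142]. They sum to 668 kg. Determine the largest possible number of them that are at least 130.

If k of the values are ≥ 130, the total is ≥ 130k + 0(8 − k).
Setting 130k + 0(8 − k) ≤ 668 gives 130k ≤ 668, so k ≤ 5.
k = 5 is achieved by 5 values at 130 and 3 at 0, total 650; add 18 to one value (staying below 130) to reach 668.

5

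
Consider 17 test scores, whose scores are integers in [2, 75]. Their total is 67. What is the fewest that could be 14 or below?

15

Let j be the number exceeding 14. Then the total is ≥ 15·j + 2·(17 − j) = 34 + 13j.
So 13j ≤ 33 and j ≤ 2; hence at least 17 − 2 = 15 are ≤ 14.
Exactly 15 works: 15 values at 2 and 2 at 15 total 60; raise one of the low values by 7 (still ≤ 14) to hit 67.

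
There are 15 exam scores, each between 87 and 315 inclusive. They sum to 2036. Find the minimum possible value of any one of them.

87

Minimizing one value means maximizing the remaining 14.
The other 14 can take up 14 × 315 = 4410 ≥ 2036 − 87, so one score can sit at its floor of 87.
Achievable: one at 87 and the other 14 totalling 1949, which fits since 14 × 87 ≤ 1949 ≤ 14 × 315.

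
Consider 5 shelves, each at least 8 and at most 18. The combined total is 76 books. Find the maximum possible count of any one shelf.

Maximizing one value means minimizing the remaining 4.
The other 4 contribute at least 4 × 8 = 32, leaving at most 76 − 32 = 44.
But each shelf is capped at 18, so the maximum is 18.
Achievable: one at 18 and the other 4 totalling 58, which fits since 4 × 8 ≤ 58 ≤ 4 × 18.

18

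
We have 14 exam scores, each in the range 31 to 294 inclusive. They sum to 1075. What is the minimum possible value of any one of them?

Minimizing one value means maximizing the remaining 13.
The other 13 can take up 13 × 294 = 3822 ≥ 1075 − 31, so one score can sit at its floor of 31.
Achievable: one at 31 and the other 13 totalling 1044, which fits since 13 × 31 ≤ 1044 ≤ 13 × 294.

31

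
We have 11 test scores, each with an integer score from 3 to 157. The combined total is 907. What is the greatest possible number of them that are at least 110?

Suppose k of them are at least 110. Those contribute at least 110 each and the other 11 − k at least 3 each.
So the total is at least 110k + 3(11 − k) = 33 + 107k. This must be ≤ 907, giving k ≤ 8.
k = 8 is achieved by 8 values at 110 and 3 at 3, total 889; add 18 to one value (staying below 110) to reach 907.

8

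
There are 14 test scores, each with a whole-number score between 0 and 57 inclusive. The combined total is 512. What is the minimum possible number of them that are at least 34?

3

Each value short of 34 is at most 33, costing at least 57 − 33 = 24 against the maximum total of 798.
We can afford to lose at most 798 − 512 = 286, so at most ⌊286/24⌋ = 11 fall short, and at least 3 are ≥ 34.
Exactly 3 works: 3 values at 57 and 11 at 33 total 534; lower one of the high values by 22 (still ≥ 34) to hit 512.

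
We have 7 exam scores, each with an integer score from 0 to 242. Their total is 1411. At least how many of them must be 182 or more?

If only k of them are at least 182, the other 7 − k are at most 181, so the total is at most k·242 + (7 − k)·181.
This must reach 1411, so k·242 + (7 − k)·181 ≥ 1411, giving k ≥ 3.
Exactly 3 works: 3 values at 242 and 4 at 181 total 1450; lower one of the high values by 39 (still ≥ 182) to hit 1411.

3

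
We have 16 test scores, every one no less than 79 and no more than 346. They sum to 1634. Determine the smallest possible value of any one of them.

To make one score as small as possible, make the other 15 as large as possible.
The other 15 can take up 15 × 346 = 5190 ≥ 1634 − 79, so one score can sit at its floor of 79.
Achievable: one at 79 and the other 15 totalling 1555, which fits since 15 × 79 ≤ 1555 ≤ 15 × 346.

79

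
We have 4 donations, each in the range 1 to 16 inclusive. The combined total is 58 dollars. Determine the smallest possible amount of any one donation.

10

To make one donation as small as possible, make the other 3 as large as possible.
The other 3 contribute at most 3 × 16 = 48, leaving at least 58 − 48 = 10.
Since 10 ≥ 1, this is achievable: one at 10 and 3 at 16.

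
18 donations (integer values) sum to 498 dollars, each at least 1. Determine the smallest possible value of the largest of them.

28

The average is 498/18 > 27, so not all 18 can be 27 or less; the largest is ≥ 28.
Taking 6 copies of 27 and 12 copies of 28 gives exactly 498, so 28 is attained.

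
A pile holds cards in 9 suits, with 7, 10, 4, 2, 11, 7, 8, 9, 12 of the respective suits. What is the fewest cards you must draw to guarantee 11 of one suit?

68

In the worst case you take as many as possible of each suit without reaching 11: 7 + 10 + 4 + 2 + 10 + 7 + 8 + 9 + 10 = 67.
The next one must give 11 of some suit, so 67 + 1 = 68.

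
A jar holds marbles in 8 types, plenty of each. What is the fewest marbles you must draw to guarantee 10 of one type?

73

In the worst case you draw 9 of each of the 8 types: 8 × 9 = 72.
One more forces 10 of some type, so 72 + 1 = 73.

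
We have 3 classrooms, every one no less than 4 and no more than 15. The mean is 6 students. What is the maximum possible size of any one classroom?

Maximizing one value means minimizing the remaining 2.
The total is 3 × 6 = 18.
The other 2 contribute at least 2 × 4 = 8, leaving at most 18 − 8 = 10.
Since 10 ≤ 15, this is achievable: one at 10 and 2 at 4.

10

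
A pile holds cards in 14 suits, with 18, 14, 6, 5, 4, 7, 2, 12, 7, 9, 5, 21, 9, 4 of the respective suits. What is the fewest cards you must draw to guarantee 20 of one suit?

In the worst case you take as many as possible of each suit without reaching 20: 18 + 14 + 6 + 5 + 4 + 7 + 2 + 12 + 7 + 9 + 5 + 19 + 9 + 4 = 121.
The next one must give 20 of some suit, so 121 + 1 = 122.

122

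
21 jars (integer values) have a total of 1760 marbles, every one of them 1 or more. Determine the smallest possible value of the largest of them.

84

The average is 1760/21 > 83, so not all 21 can be 83 or less; the largest is ≥ 84.
Achievable: 17 of them at 84 and 4 at 83 total 1760.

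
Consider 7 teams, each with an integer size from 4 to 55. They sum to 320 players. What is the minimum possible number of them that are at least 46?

1

Suppose at most 7 − j of them reach 46; then j values are ≤ 45 and the rest ≤ 55.
The total is then ≤ 45·j + 55·(7 − j) = 385 − 10j. For this to be ≥ 320 we need j ≤ 6, so at least 7 − 6 = 1 must reach 46.
Exactly 1 works: 1 value at 55 and 6 at 45 total 325; lower one of the high values by 5 (still ≥ 46) to hit 320.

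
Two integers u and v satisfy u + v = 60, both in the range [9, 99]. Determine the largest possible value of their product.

900

uv = u(60 − u) is maximized when u is as near 60/2 as the bounds allow.
Taking u = 30 and v = 30 (both in [9, 99]) gives uv = 900.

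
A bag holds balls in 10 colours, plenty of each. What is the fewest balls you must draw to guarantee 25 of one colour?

You could draw 24 of every colour without reaching 25 of any — 240 in all.
One more forces 25 of some colour, so 240 + 1 = 241.

241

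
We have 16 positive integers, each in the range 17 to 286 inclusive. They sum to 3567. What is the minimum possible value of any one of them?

To make one integer as small as possible, make the other 15 as large as possible.
The other 15 can take up 15 × 286 = 4290 ≥ 3567 − 17, so one integer can sit at its floor of 17.
Achievable: one at 17 and the other 15 totalling 3550, which fits since 15 × 17 ≤ 3550 ≤ 15 × 286.

17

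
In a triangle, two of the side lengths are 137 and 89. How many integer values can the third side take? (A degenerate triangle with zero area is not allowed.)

The triangle inequality gives |137 − 89| < c < 137 + 89, i.e. 48 < c < 226.
So c can be any integer from 49 to 225: 177 values.

177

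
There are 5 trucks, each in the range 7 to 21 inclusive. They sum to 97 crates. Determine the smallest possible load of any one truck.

13

To make one truck as small as possible, make the other 4 as large as possible.
The other 4 contribute at most 4 × 21 = 84, leaving at least 97 − 84 = 13.
Since 13 ≥ 7, this is achievable: one at 13 and 4 at 21.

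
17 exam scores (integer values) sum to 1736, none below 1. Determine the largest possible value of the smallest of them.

102

The average is 1736/17 < 103, so some value is ≤ 102.
Equality holds with 15 values of 102 and 2 values of 103.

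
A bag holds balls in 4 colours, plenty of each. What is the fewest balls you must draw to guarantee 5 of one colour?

17

In the worst case you draw 4 of each of the 4 colours: 4 × 4 = 16.
One more forces 5 of some colour, so 16 + 1 = 17.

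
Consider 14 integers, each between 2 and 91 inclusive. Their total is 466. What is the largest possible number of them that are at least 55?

8

If k of the values are ≥ 55, the total is ≥ 55k + 2(14 − k).
Setting 55k + 2(14 − k) ≤ 466 gives 53k ≤ 438, so k ≤ 8.
k = 8 is achieved by 8 values at 55 and 6 at 2, total 452; add 14 to one value (staying below 55) to reach 466.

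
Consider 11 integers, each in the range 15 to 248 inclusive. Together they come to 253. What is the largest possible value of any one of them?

103

To make one integer as large as possible, make the other 10 as small as possible.
The other 10 contribute at least 10 × 15 = 150, leaving at most 253 − 150 = 103.
Since 103 ≤ 248, this is achievable: one at 103 and 10 at 15.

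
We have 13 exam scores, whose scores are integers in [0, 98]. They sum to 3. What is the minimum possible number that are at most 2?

Let j be the number exceeding 2. Then the total is ≥ 3·j + 0·(13 − j) = 0 + 3j.
So 3j ≤ 3 and j ≤ 1; hence at least 13 − 1 = 12 are ≤ 2.
Exactly 12 works: 12 values at 0 and 1 at 3 total 3.

12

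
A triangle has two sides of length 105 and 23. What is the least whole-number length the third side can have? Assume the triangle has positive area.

The third side must exceed |105 − 23| = 82.
The smallest integer above 82 is 83.

83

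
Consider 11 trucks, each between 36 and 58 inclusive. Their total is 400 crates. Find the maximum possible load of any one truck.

Maximizing one value means minimizing the remaining 10.
The other 10 contribute at least 10 × 36 = 360, leaving at most 400 − 360 = 40.
Since 40 ≤ 58, this is achievable: one at 40 and 10 at 36.

40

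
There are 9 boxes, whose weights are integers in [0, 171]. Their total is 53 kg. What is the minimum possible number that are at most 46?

Let j be the number exceeding 46. Then the total is ≥ 47·j + 0·(9 − j) = 0 + 47j.
So 47j ≤ 53 and j ≤ 1; hence at least 9 − 1 = 8 are ≤ 46.
Exactly 8 works: 8 values at 0 and 1 at 47 total 47; raise one of the low values by 6 (still ≤ 46) to hit 53.

8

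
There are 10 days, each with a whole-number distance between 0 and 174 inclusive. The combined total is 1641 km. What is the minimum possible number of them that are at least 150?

7

Suppose at most 10 − j of them reach 150; then j values are ≤ 149 and the rest ≤ 174.
The total is then ≤ 149·j + 174·(10 − j) = 1740 − 25j. For this to be ≥ 1641 we need j ≤ 3, so at least 10 − 3 = 7 must reach 150.
Exactly 7 works: 7 values at 174 and 3 at 149 total 1665; lower one of the high values by 24 (still ≥ 150) to hit 1641.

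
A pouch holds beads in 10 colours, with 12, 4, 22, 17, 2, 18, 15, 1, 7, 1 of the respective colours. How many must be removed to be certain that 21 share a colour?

98

In the worst case you take as many as possible of each colour without reaching 21: 12 + 4 + 20 + 17 + 2 + 18 + 15 + 1 + 7 + 1 = 97.
The next one must give 21 of some colour, so 97 + 1 = 98.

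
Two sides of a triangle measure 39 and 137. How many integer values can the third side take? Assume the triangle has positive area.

77

The triangle inequality gives |39 − 137| < c < 39 + 137, i.e. 98 < c < 176.
So c can be any integer from 99 to 175: 77 values.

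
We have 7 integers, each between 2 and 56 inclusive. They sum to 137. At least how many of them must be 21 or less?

1

If only k of them are at most 21, the other 7 − k are at least 22, so the total is at least (7 − k)·22 + k·2.
This is ≤ 137, so (7 − k)·22 + 2k ≤ 137, which gives k ≥ 1.
Exactly 1 works: 1 value at 2 and 6 at 22 total 134; raise one of the low values by 3 (still ≤ 21) to hit 137.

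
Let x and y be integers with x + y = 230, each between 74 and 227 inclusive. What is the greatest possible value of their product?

13225

With x + y fixed, xy peaks when the two are closest together.
Taking x = 115 and y = 115 (both in [74, 227]) gives xy = 13225.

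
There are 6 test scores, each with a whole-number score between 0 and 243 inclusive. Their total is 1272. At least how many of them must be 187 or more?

3

Each value short of 187 is at most 186, costing at least 243 − 186 = 57 against the maximum total of 1458.
We can afford to lose at most 1458 − 1272 = 186, so at most ⌊186/57⌋ = 3 fall short, and at least 3 are ≥ 187.
Exactly 3 works: 3 values at 243 and 3 at 186 total 1287; lower one of the high values by 15 (still ≥ 187) to hit 1272.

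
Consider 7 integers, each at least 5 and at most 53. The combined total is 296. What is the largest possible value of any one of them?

To make one integer as large as possible, make the other 6 as small as possible.
The other 6 contribute at least 6 × 5 = 30, leaving at most 296 − 30 = 266.
But each integer is capped at 53, so the maximum is 53.
Achievable: one at 53 and the other 6 totalling 243, which fits since 6 × 5 ≤ 243 ≤ 6 × 53.

53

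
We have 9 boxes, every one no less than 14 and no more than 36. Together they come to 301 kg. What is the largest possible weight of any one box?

To make one box as large as possible, make the other 8 as small as possible.
The other 8 contribute at least 8 × 14 = 112, leaving at most 301 − 112 = 189.
But each box is capped at 36, so the maximum is 36.
Achievable: one at 36 and the other 8 totalling 265, which fits since 8 × 14 ≤ 265 ≤ 8 × 36.

36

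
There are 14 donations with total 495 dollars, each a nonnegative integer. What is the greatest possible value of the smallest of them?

35

If every one of the 14 were at least 36, the total would be at least 14 × 36 = 504 > 495.
Achievable: 9 of them at 35 and 5 at 36 total 495.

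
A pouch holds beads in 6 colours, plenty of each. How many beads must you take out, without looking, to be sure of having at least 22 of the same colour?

In the worst case you draw 21 of each of the 6 colours: 6 × 21 = 126.
One more forces 22 of some colour, so 126 + 1 = 127.

127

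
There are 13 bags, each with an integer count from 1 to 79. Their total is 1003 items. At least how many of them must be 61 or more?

12

Suppose at most 13 − j of them reach 61; then j values are ≤ 60 and the rest ≤ 79.
The total is then ≤ 60·j + 79·(13 − j) = 1027 − 19j. For this to be ≥ 1003 we need j ≤ 1, so at least 13 − 1 = 12 must reach 61.
Exactly 12 works: 12 values at 79 and 1 at 60 total 1008; lower one of the high values by 5 (still ≥ 61) to hit 1003.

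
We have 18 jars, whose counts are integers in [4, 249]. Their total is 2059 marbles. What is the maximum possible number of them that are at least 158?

12

Suppose k of them are at least 158. Those contribute at least 158 each and the other 18 − k at least 4 each.
So the total is at least 158k + 4(18 − k) = 72 + 154k. This must be ≤ 2059, giving k ≤ 12.
k = 12 is achieved by 12 values at 158 and 6 at 4, total 1920; add 139 to one value (staying below 158) to reach 2059.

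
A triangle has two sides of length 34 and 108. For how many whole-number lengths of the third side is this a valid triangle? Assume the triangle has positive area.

The triangle inequality gives |34 − 108| < c < 34 + 108, i.e. 74 < c < 142.
So c can be any integer from 75 to 141: 67 values.

67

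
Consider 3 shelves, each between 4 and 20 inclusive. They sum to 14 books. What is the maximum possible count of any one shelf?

Maximizing one value means minimizing the remaining 2.
The other 2 contribute at least 2 × 4 = 8, leaving at most 14 − 8 = 6.
Since 6 ≤ 20, this is achievable: one at 6 and 2 at 4.

6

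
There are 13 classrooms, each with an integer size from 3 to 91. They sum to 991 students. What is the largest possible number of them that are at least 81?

Suppose k of them are at least 81. Those contribute at least 81 each and the other 13 − k at least 3 each.
So the total is at least 81k + 3(13 − k) = 39 + 78k. This must be ≤ 991, giving k ≤ 12.
k = 12 is achieved by 12 values at 81 and 1 at 3, total 975; add 16 to one value (staying below 81) to reach 991.

12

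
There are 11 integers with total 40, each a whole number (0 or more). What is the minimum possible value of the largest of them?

4

The average is 40/11 > 3, so not all 11 can be 3 or less; the largest is ≥ 4.
Achievable: 7 of them at 4 and 4 at 3 total 40.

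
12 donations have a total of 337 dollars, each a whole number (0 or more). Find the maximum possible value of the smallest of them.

28

The average is 337/12 < 29, so some value is ≤ 28.
Achievable: 11 of them at 28 and 1 at 29 total 337.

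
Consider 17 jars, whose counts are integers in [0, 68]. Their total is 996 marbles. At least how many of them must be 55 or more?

6

If only k of them are at least 55, the other 17 − k are at most 54, so the total is at most k·68 + (17 − k)·54.
This must reach 996, so k·68 + (17 − k)·54 ≥ 996, giving k ≥ 6.
Exactly 6 works: 6 values at 68 and 11 at 54 total 1002; lower one of the high values by 6 (still ≥ 55) to hit 996.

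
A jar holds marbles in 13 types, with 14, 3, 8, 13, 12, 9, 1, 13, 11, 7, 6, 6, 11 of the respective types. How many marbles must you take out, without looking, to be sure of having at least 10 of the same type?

In the worst case you take as many as possible of each type without reaching 10: 9 + 3 + 8 + 9 + 9 + 9 + 1 + 9 + 9 + 7 + 6 + 6 + 9 = 94.
The next one must give 10 of some type, so 94 + 1 = 95.

95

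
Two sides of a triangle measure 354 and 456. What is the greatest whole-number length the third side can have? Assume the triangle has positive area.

The third side must be less than 354 + 456 = 810.
The largest integer below 810 is 809.

809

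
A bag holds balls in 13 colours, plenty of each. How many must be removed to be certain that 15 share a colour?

In the worst case you draw 14 of each of the 13 colours: 13 × 14 = 182.
One more forces 15 of some colour, so 182 + 1 = 183.

183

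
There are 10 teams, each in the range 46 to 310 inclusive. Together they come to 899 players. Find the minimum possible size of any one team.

46

Minimizing one value means maximizing the remaining 9.
The other 9 can take up 9 × 310 = 2790 ≥ 899 − 46, so one team can sit at its floor of 46.
Achievable: one at 46 and the other 9 totalling 853, which fits since 9 × 46 ≤ 853 ≤ 9 × 310.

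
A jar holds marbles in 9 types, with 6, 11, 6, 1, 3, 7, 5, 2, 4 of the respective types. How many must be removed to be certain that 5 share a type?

31

In the worst case you take as many as possible of each type without reaching 5: 4 + 4 + 4 + 1 + 3 + 4 + 4 + 2 + 4 = 30.
The next one must give 5 of some type, so 30 + 1 = 31.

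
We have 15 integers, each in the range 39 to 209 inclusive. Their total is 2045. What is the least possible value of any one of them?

39

To make one integer as small as possible, make the other 14 as large as possible.
The other 14 can take up 14 × 209 = 2926 ≥ 2045 − 39, so one integer can sit at its floor of 39.
Achievable: one at 39 and the other 14 totalling 2006, which fits since 14 × 39 ≤ 2006 ≤ 14 × 209.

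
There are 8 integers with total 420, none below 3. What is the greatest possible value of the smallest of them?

52

If every one of the 8 were at least 53, the total would be at least 8 × 53 = 424 > 420.
Equality holds with 4 values of 52 and 4 values of 53.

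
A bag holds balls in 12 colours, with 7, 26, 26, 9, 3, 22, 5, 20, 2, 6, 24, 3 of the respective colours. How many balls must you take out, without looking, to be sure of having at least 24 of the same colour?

In the worst case you take as many as possible of each colour without reaching 24: 7 + 23 + 23 + 9 + 3 + 22 + 5 + 20 + 2 + 6 + 23 + 3 = 146.
The next one must give 24 of some colour, so 146 + 1 = 147.

147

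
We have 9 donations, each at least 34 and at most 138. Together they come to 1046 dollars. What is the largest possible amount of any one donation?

138

Maximizing one value means minimizing the remaining 8.
The other 8 contribute at least 8 × 34 = 272, leaving at most 1046 − 272 = 774.
But each donation is capped at 138, so the maximum is 138.
Achievable: one at 138 and the other 8 totalling 908, which fits since 8 × 34 ≤ 908 ≤ 8 × 138.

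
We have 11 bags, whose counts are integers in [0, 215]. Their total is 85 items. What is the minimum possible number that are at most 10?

Each value above 10 is at least 11, contributing at least 11 − 0 = 11 above the floor 0.
The sum exceeds the floor total 0 by 85, so at most ⌊85/11⌋ = 7 exceed 10, and at least 4 are ≤ 10.
Exactly 4 works: 4 values at 0 and 7 at 11 total 77; raise one of the low values by 8 (still ≤ 10) to hit 85.

4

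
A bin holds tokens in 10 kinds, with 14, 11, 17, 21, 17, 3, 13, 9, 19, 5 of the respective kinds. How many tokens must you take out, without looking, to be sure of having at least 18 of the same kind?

In the worst case you take as many as possible of each kind without reaching 18: 14 + 11 + 17 + 17 + 17 + 3 + 13 + 9 + 17 + 5 = 123.
The next one must give 18 of some kind, so 123 + 1 = 124.

124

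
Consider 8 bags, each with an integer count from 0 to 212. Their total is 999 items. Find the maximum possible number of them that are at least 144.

6

With k values at 144 or above and the rest at least 0, the sum is at least 0 + 144k.
Since the sum is 999, we need 144k ≤ 999, i.e. k ≤ 6.
k = 6 is achieved by 6 values at 144 and 2 at 0, total 864; add 135 to one value (staying below 144) to reach 999.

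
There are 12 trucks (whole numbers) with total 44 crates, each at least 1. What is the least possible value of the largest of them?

Some value must be at least ⌈44/12⌉ = 4, since 12 × 3 = 36 < 44.
Achievable: 8 of them at 4 and 4 at 3 total 44.

4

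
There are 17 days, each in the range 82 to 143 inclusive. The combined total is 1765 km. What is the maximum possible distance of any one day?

143

Maximizing one value means minimizing the remaining 16.
The other 16 contribute at least 16 × 82 = 1312, leaving at most 1765 − 1312 = 453.
But each day is capped at 143, so the maximum is 143.
Achievable: one at 143 and the other 16 totalling 1622, which fits since 16 × 82 ≤ 1622 ≤ 16 × 143.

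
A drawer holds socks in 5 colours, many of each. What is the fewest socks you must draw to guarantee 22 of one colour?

In the worst case you draw 21 of each of the 5 colours: 5 × 21 = 105.
One more forces 22 of some colour, so 105 + 1 = 106.

106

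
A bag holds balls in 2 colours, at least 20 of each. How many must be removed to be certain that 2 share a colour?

3

You could draw 1 of every colour without reaching 2 of any — 2 in all.
One more forces 2 of some colour, so 2 + 1 = 3.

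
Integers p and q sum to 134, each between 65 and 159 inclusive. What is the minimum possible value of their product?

For a fixed sum, pq is smallest when p and q are as far apart as possible.
At the endpoint p = 65, q = 134 − 65 = 69, so pq = 65 × 69 = 4485.

4485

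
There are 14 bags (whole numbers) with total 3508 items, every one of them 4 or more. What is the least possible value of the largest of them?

251

The 14 values sum to 3508, so their maximum is at least ⌈3508/14⌉ = 251.
Equality holds with 8 values of 251 and 6 values of 250.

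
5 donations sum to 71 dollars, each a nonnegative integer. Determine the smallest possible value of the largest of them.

15

If every one of the 5 were at most 14, the total would be at most 5 × 14 = 70 < 71.
Achievable: 1 of them at 15 and 4 at 14 total 71.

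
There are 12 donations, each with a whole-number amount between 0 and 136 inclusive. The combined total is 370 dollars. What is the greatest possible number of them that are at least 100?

With k values at 100 or above and the rest at least 0, the sum is at least 0 + 100k.
Since the sum is 370, we need 100k ≤ 370, i.e. k ≤ 3.
k = 3 is achieved by 3 values at 100 and 9 at 0, total 300; add 70 to one value (staying below 100) to reach 370.

3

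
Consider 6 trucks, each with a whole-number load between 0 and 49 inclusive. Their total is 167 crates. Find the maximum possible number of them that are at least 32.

5

With k values at 32 or above and the rest at least 0, the sum is at least 0 + 32k.
Since the sum is 167, we need 32k ≤ 167, i.e. k ≤ 5.
k = 5 is achieved by 5 values at 32 and 1 at 0, total 160; add 7 to one value (staying below 32) to reach 167.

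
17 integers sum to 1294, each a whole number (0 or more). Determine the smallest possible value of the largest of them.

77

The average is 1294/17 > 76, so not all 17 can be 76 or less; the largest is ≥ 77.
Taking 15 copies of 76 and 2 copies of 77 gives exactly 1294, so 77 is attained.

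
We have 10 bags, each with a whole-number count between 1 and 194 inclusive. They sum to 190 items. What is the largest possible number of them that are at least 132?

If k of the values are ≥ 132, the total is ≥ 132k + 1(10 − k).
Setting 132k + 1(10 − k) ≤ 190 gives 131k ≤ 180, so k ≤ 1.
k = 1 is achieved by 1 value at 132 and 9 at 1, total 141; add 49 to one value (staying below 132) to reach 190.

1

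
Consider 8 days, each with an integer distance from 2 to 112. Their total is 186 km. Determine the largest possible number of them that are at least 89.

If k of the values are ≥ 89, the total is ≥ 89k + 2(8 − k).
Setting 89k + 2(8 − k) ≤ 186 gives 87k ≤ 170, so k ≤ 1.
k = 1 is achieved by 1 value at 89 and 7 at 2, total 103; add 83 to one value (staying below 89) to reach 186.

1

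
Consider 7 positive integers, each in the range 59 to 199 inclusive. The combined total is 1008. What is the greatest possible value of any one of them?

To make one integer as large as possible, make the other 6 as small as possible.
The other 6 contribute at least 6 × 59 = 354, leaving at most 1008 − 354 = 654.
But each integer is capped at 199, so the maximum is 199.
Achievable: one at 199 and the other 6 totalling 809, which fits since 6 × 59 ≤ 809 ≤ 6 × 199.

199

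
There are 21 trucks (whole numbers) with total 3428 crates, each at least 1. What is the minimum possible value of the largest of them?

164

Some value must be at least ⌈3428/21⌉ = 164, since 21 × 163 = 3423 < 3428.
Taking 16 copies of 163 and 5 copies of 164 gives exactly 3428, so 164 is attained.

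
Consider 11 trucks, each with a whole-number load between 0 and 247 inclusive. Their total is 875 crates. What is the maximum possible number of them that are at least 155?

5

If k of the values are ≥ 155, the total is ≥ 155k + 0(11 − k).
Setting 155k + 0(11 − k) ≤ 875 gives 155k ≤ 875, so k ≤ 5.
k = 5 is achieved by 5 values at 155 and 6 at 0, total 775; add 100 to one value (staying below 155) to reach 875.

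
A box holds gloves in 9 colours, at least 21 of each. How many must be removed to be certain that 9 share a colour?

73

In the worst case you draw 8 of each of the 9 colours: 9 × 8 = 72.
One more forces 9 of some colour, so 72 + 1 = 73.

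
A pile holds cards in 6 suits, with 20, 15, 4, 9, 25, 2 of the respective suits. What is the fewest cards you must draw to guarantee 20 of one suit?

69

In the worst case you take as many as possible of each suit without reaching 20: 19 + 15 + 4 + 9 + 19 + 2 = 68.
The next one must give 20 of some suit, so 68 + 1 = 69.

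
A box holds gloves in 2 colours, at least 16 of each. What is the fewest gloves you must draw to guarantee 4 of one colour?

7

In the worst case you draw 3 of each of the 2 colours: 2 × 3 = 6.
One more forces 4 of some colour, so 6 + 1 = 7.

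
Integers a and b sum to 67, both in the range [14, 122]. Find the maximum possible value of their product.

1122

For a fixed sum, the product ab is largest when a and b are as close as possible.
Taking a = 33 and b = 34 (both in [14, 122]) gives ab = 1122.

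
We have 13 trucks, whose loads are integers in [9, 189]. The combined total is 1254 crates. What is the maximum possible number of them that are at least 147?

8

If k of the values are ≥ 147, the total is ≥ 147k + 9(13 − k).
Setting 147k + 9(13 − k) ≤ 1254 gives 138k ≤ 1137, so k ≤ 8.
k = 8 is achieved by 8 values at 147 and 5 at 9, total 1221; add 33 to one value (staying below 147) to reach 1254.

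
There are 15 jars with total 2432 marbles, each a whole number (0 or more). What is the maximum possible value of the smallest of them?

162

The average is 2432/15 < 163, so some value is ≤ 162.
Equality holds with 13 values of 162 and 2 values of 163.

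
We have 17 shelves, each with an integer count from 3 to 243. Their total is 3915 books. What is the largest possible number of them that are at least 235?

If k of the values are ≥ 235, the total is ≥ 235k + 3(17 − k).
Setting 235k + 3(17 − k) ≤ 3915 gives 232k ≤ 3864, so k ≤ 16.
k = 16 is achieved by 16 values at 235 and 1 at 3, total 3763; add 152 to one value (staying below 235) to reach 3915.

16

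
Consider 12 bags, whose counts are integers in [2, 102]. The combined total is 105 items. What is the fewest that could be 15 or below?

Let j be the number exceeding 15. Then the total is ≥ 16·j + 2·(12 − j) = 24 + 14j.
So 14j ≤ 81 and j ≤ 5; hence at least 12 − 5 = 7 are ≤ 15.
Exactly 7 works: 7 values at 2 and 5 at 16 total 94; raise one of the low values by 11 (still ≤ 15) to hit 105.

7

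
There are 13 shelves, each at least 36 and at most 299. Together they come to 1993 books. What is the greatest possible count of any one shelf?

299

Maximizing one value means minimizing the remaining 12.
The other 12 contribute at least 12 × 36 = 432, leaving at most 1993 − 432 = 1561.
But each shelf is capped at 299, so the maximum is 299.
Achievable: one at 299 and the other 12 totalling 1694, which fits since 12 × 36 ≤ 1694 ≤ 12 × 299.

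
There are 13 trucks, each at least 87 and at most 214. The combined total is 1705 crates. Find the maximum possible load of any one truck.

214

Maximizing one value means minimizing the remaining 12.
The other 12 contribute at least 12 × 87 = 1044, leaving at most 1705 − 1044 = 661.
But each truck is capped at 214, so the maximum is 214.
Achievable: one at 214 and the other 12 totalling 1491, which fits since 12 × 87 ≤ 1491 ≤ 12 × 214.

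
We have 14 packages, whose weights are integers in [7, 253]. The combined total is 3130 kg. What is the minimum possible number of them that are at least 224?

Each value short of 224 is at most 223, costing at least 253 − 223 = 30 against the maximum total of 3542.
We can afford to lose at most 3542 − 3130 = 412, so at most ⌊412/30⌋ = 13 fall short, and at least 1 are ≥ 224.
Exactly 1 works: 1 value at 253 and 13 at 223 total 3152; lower one of the high values by 22 (still ≥ 224) to hit 3130.

1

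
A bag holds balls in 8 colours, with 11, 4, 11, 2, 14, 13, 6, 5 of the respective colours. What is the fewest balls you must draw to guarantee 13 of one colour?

In the worst case you take as many as possible of each colour without reaching 13: 11 + 4 + 11 + 2 + 12 + 12 + 6 + 5 = 63.
The next one must give 13 of some colour, so 63 + 1 = 64.

64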